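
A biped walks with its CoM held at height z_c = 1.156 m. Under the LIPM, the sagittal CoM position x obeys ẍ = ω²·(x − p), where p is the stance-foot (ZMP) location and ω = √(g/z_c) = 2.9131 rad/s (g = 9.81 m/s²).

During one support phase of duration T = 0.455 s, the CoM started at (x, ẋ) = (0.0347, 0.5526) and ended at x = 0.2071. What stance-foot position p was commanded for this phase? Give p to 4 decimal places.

p = 0.1918

ωT = 2.9131·0.455 = 1.325461; cosh(ωT) = 2.014799, sinh(ωT) = 1.749119
x(T) = p + (x₀−p)·cosh(ωT) + (ẋ₀/ω)·sinh(ωT) ⇒ p·(1 − cosh) = x(T) − x₀·cosh − (ẋ₀/ω)·sinh
numerator   = 0.2071 − (0.0347)·2.014799 − (0.5526/2.9131)·1.749119 = -0.194612
denominator = 1 − 2.014799 = -1.014799
p = -0.194612 / -1.014799 = 0.1918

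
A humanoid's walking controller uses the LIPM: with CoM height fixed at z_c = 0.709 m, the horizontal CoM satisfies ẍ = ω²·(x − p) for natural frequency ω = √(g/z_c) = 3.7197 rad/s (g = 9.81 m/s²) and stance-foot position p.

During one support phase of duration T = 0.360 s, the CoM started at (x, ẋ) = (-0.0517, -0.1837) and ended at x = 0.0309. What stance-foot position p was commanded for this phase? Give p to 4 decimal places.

p = -0.2157

ωT = 3.7197·0.360 = 1.339092; cosh(ωT) = 2.038830, sinh(ωT) = 1.776747
x(T) = p + (x₀−p)·cosh(ωT) + (ẋ₀/ω)·sinh(ωT) ⇒ p·(1 − cosh) = x(T) − x₀·cosh − (ẋ₀/ω)·sinh
numerator   = 0.0309 − (-0.0517)·2.038830 − (-0.1837/3.7197)·1.776747 = 0.224053
denominator = 1 − 2.038830 = -1.038830
p = 0.224053 / -1.038830 = -0.2157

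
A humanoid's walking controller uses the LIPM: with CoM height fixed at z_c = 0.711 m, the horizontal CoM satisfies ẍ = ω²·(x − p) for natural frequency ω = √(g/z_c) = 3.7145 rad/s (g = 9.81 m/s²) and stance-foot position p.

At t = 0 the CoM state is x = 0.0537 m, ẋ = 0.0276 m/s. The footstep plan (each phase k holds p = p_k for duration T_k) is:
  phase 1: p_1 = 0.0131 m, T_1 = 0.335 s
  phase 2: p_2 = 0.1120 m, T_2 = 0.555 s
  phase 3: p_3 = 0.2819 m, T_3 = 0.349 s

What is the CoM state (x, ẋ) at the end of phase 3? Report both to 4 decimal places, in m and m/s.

phase 1: p=0.0131, T=0.335, ωT=1.244358, cosh=1.879415, sinh=1.591289; start (x,ẋ)=(0.053700, 0.027600) → end (x,ẋ)=(0.101228, 0.291852)
phase 2: p=0.1120, T=0.555, ωT=2.061548, cosh=3.992689, sinh=3.865432; start (x,ẋ)=(0.101228, 0.291852) → end (x,ẋ)=(0.372702, 1.010610)
phase 3: p=0.2819, T=0.349, ωT=1.296361, cosh=1.964746, sinh=1.691221; start (x,ẋ)=(0.372702, 1.010610) → end (x,ẋ)=(0.920436, 2.556013)

x = 0.9204, ẋ = 2.5560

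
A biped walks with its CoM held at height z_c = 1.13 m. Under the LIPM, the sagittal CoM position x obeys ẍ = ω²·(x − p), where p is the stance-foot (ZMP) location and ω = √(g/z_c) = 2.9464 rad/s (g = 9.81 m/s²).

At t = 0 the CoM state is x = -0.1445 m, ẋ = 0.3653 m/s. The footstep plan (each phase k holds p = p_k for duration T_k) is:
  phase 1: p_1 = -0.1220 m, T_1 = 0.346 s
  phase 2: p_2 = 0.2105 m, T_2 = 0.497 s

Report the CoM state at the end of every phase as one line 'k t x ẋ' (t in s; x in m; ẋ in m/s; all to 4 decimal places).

1 0.3460 -0.0078 0.4922
2 0.8430 0.0552 -0.1951

phase 1: p=-0.1220, T=0.346, ωT=1.019454, cosh=1.566237, sinh=1.205445; start (x,ẋ)=(-0.144500, 0.365300) → end (x,ẋ)=(-0.007787, 0.492233)
phase 2: p=0.2105, T=0.497, ωT=1.464361, cosh=2.278002, sinh=2.046776; start (x,ẋ)=(-0.007787, 0.492233) → end (x,ẋ)=(0.055181, -0.195100)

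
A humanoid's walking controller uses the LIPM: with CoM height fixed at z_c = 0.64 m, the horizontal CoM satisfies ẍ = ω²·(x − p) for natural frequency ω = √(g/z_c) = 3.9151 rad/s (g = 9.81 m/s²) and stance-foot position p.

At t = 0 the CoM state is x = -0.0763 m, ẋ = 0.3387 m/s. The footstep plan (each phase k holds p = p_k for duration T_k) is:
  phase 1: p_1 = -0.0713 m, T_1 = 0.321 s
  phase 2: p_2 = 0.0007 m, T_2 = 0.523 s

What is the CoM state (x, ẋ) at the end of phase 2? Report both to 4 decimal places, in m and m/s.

phase 1: p=-0.0713, T=0.321, ωT=1.256747, cosh=1.899275, sinh=1.614697; start (x,ẋ)=(-0.076300, 0.338700) → end (x,ẋ)=(0.058893, 0.611676)
phase 2: p=0.0007, T=0.523, ωT=2.047597, cosh=3.939152, sinh=3.810107; start (x,ẋ)=(0.058893, 0.611676) → end (x,ẋ)=(0.825204, 3.277547)

x = 0.8252, ẋ = 3.2775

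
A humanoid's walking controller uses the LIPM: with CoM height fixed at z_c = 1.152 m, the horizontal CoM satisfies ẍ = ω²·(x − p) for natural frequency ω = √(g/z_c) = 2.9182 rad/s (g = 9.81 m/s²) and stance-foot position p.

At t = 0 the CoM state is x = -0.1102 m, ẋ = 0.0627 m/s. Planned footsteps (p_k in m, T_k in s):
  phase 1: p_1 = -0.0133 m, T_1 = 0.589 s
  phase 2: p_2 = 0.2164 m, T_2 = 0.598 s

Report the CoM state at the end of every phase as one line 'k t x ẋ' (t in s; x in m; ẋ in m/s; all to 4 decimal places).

1 0.5890 -0.2342 -0.5828
2 1.1870 -1.6676 -5.3700

phase 1: p=-0.0133, T=0.589, ωT=1.718820, cosh=2.878610, sinh=2.699332; start (x,ẋ)=(-0.110200, 0.062700) → end (x,ẋ)=(-0.234240, -0.582811)
phase 2: p=0.2164, T=0.598, ωT=1.745084, cosh=2.950505, sinh=2.775875; start (x,ẋ)=(-0.234240, -0.582811) → end (x,ẋ)=(-1.667602, -5.370021)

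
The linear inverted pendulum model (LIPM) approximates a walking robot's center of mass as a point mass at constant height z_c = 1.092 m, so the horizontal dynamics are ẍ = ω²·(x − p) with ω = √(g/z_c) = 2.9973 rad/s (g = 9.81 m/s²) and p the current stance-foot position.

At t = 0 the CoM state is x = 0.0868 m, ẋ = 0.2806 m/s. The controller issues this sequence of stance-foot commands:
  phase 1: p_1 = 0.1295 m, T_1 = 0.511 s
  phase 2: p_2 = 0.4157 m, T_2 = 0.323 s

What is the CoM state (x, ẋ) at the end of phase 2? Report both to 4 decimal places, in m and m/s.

x = 0.2890, ẋ = -0.0203

phase 1: p=0.1295, T=0.511, ωT=1.531620, cosh=2.420925, sinh=2.204740; start (x,ẋ)=(0.086800, 0.280600) → end (x,ẋ)=(0.232529, 0.397139)
phase 2: p=0.4157, T=0.323, ωT=0.968128, cosh=1.506402, sinh=1.126609; start (x,ẋ)=(0.232529, 0.397139) → end (x,ẋ)=(0.289045, -0.020279)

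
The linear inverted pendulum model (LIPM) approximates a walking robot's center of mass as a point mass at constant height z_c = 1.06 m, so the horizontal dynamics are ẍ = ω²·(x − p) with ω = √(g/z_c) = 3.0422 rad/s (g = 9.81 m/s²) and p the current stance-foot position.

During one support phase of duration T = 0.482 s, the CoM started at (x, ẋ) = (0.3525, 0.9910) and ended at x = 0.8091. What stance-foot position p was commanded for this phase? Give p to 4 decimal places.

p = 0.5176

ωT = 3.0422·0.482 = 1.466340; cosh(ωT) = 2.282058, sinh(ωT) = 2.051290
x(T) = p + (x₀−p)·cosh(ωT) + (ẋ₀/ω)·sinh(ωT) ⇒ p·(1 − cosh) = x(T) − x₀·cosh − (ẋ₀/ω)·sinh
numerator   = 0.8091 − (0.3525)·2.282058 − (0.9910/3.0422)·2.051290 = -0.663535
denominator = 1 − 2.282058 = -1.282058
p = -0.663535 / -1.282058 = 0.5176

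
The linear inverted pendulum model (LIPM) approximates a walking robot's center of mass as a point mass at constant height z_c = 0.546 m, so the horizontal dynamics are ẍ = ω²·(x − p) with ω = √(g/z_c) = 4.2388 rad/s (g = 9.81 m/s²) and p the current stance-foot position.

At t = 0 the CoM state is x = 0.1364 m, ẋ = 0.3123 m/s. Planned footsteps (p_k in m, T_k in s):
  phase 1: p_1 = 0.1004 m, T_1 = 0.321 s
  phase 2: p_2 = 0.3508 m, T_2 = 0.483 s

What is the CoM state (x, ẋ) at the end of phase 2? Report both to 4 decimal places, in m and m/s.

x = 1.0204, ẋ = 2.9807

phase 1: p=0.1004, T=0.321, ωT=1.360655, cosh=2.077619, sinh=1.821126; start (x,ẋ)=(0.136400, 0.312300) → end (x,ẋ)=(0.309369, 0.926738)
phase 2: p=0.3508, T=0.483, ωT=2.047340, cosh=3.938173, sinh=3.809096; start (x,ẋ)=(0.309369, 0.926738) → end (x,ẋ)=(1.020427, 2.980704)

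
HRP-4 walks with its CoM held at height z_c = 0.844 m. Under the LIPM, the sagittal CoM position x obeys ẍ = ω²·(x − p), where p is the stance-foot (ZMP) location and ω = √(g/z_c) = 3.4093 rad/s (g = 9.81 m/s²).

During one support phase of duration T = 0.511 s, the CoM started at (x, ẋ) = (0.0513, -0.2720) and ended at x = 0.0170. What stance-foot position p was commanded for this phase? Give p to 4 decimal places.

ωT = 3.4093·0.511 = 1.742152; cosh(ωT) = 2.942381, sinh(ωT) = 2.767238
x(T) = p + (x₀−p)·cosh(ωT) + (ẋ₀/ω)·sinh(ωT) ⇒ p·(1 − cosh) = x(T) − x₀·cosh − (ẋ₀/ω)·sinh
numerator   = 0.0170 − (0.0513)·2.942381 − (-0.2720/3.4093)·2.767238 = 0.086831
denominator = 1 − 2.942381 = -1.942381
p = 0.086831 / -1.942381 = -0.0447

p = -0.0447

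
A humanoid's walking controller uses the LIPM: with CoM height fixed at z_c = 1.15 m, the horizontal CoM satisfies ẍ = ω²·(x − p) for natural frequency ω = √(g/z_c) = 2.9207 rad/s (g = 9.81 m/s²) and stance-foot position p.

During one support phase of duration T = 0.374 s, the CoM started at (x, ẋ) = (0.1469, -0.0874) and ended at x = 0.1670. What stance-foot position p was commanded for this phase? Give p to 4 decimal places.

p = 0.0562

ωT = 2.9207·0.374 = 1.092342; cosh(ωT) = 1.658339, sinh(ωT) = 1.322909
x(T) = p + (x₀−p)·cosh(ωT) + (ẋ₀/ω)·sinh(ωT) ⇒ p·(1 − cosh) = x(T) − x₀·cosh − (ẋ₀/ω)·sinh
numerator   = 0.1670 − (0.1469)·1.658339 − (-0.0874/2.9207)·1.322909 = -0.037023
denominator = 1 − 1.658339 = -0.658339
p = -0.037023 / -0.658339 = 0.0562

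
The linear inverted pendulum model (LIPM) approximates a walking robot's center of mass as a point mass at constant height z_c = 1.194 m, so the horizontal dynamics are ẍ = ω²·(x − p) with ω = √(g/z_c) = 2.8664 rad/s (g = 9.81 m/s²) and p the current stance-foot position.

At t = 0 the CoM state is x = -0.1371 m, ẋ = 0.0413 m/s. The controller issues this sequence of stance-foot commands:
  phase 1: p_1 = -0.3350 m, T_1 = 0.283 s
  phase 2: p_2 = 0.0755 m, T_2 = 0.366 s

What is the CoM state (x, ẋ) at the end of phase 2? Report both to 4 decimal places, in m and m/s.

phase 1: p=-0.3350, T=0.283, ωT=0.811191, cosh=1.347458, sinh=0.903129; start (x,ẋ)=(-0.137100, 0.041300) → end (x,ẋ)=(-0.055326, 0.567960)
phase 2: p=0.0755, T=0.366, ωT=1.049102, cosh=1.602670, sinh=1.252418; start (x,ẋ)=(-0.055326, 0.567960) → end (x,ẋ)=(0.113989, 0.440597)

x = 0.1140, ẋ = 0.4406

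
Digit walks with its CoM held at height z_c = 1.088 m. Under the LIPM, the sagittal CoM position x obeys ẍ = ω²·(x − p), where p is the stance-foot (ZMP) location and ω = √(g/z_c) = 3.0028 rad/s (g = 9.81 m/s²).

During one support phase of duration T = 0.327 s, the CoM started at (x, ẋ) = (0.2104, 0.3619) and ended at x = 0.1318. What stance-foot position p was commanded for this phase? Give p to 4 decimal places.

ωT = 3.0028·0.327 = 0.981916; cosh(ωT) = 1.522079, sinh(ωT) = 1.147486
x(T) = p + (x₀−p)·cosh(ωT) + (ẋ₀/ω)·sinh(ωT) ⇒ p·(1 − cosh) = x(T) − x₀·cosh − (ẋ₀/ω)·sinh
numerator   = 0.1318 − (0.2104)·1.522079 − (0.3619/3.0028)·1.147486 = -0.326741
denominator = 1 − 1.522079 = -0.522079
p = -0.326741 / -0.522079 = 0.6258

p = 0.6258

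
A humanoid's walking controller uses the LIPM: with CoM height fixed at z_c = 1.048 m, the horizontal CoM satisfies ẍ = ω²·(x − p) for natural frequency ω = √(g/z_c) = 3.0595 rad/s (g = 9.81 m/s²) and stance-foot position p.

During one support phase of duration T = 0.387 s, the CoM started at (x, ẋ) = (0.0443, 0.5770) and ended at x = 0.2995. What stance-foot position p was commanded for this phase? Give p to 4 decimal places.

p = 0.0749

ωT = 3.0595·0.387 = 1.184027; cosh(ωT) = 1.786774, sinh(ωT) = 1.480730
x(T) = p + (x₀−p)·cosh(ωT) + (ẋ₀/ω)·sinh(ωT) ⇒ p·(1 − cosh) = x(T) − x₀·cosh − (ẋ₀/ω)·sinh
numerator   = 0.2995 − (0.0443)·1.786774 − (0.5770/3.0595)·1.480730 = -0.058909
denominator = 1 − 1.786774 = -0.786774
p = -0.058909 / -0.786774 = 0.0749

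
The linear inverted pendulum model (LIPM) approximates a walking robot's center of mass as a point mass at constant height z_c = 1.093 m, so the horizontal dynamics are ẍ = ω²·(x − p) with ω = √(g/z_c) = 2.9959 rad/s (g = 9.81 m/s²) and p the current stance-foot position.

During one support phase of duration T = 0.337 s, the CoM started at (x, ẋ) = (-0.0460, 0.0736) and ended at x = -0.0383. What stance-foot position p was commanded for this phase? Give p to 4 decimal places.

p = -0.0072

ωT = 2.9959·0.337 = 1.009618; cosh(ωT) = 1.554456, sinh(ωT) = 1.190098
x(T) = p + (x₀−p)·cosh(ωT) + (ẋ₀/ω)·sinh(ωT) ⇒ p·(1 − cosh) = x(T) − x₀·cosh − (ẋ₀/ω)·sinh
numerator   = -0.0383 − (-0.0460)·1.554456 − (0.0736/2.9959)·1.190098 = 0.003968
denominator = 1 − 1.554456 = -0.554456
p = 0.003968 / -0.554456 = -0.0072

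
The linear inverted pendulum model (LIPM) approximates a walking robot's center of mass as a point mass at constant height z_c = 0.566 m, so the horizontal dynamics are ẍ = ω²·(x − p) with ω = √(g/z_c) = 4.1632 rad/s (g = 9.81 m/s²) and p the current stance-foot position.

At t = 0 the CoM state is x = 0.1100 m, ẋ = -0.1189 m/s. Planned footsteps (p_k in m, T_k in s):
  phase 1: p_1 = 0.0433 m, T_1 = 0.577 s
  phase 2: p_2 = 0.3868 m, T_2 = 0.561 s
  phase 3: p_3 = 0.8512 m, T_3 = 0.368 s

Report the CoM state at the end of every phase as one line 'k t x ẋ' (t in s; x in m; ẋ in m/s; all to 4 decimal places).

1 0.5770 0.2583 0.8591
2 1.1380 0.7728 1.7420
3 1.5060 1.5844 3.4994

phase 1: p=0.0433, T=0.577, ωT=2.402166, cosh=5.568802, sinh=5.478281; start (x,ẋ)=(0.110000, -0.118900) → end (x,ẋ)=(0.258281, 0.859108)
phase 2: p=0.3868, T=0.561, ωT=2.335555, cosh=5.215977, sinh=5.119220; start (x,ẋ)=(0.258281, 0.859108) → end (x,ẋ)=(0.772837, 1.742042)
phase 3: p=0.8512, T=0.368, ωT=1.532058, cosh=2.421890, sinh=2.205799; start (x,ẋ)=(0.772837, 1.742042) → end (x,ẋ)=(1.584403, 3.499409)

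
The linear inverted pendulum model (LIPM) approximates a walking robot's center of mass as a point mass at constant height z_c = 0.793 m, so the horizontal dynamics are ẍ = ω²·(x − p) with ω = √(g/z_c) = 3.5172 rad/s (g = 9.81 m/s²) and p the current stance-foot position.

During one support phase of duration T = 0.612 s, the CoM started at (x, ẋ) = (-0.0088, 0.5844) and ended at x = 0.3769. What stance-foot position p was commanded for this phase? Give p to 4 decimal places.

p = 0.0863

ωT = 3.5172·0.612 = 2.152526; cosh(ωT) = 4.361382, sinh(ωT) = 4.245192
x(T) = p + (x₀−p)·cosh(ωT) + (ẋ₀/ω)·sinh(ωT) ⇒ p·(1 − cosh) = x(T) − x₀·cosh − (ẋ₀/ω)·sinh
numerator   = 0.3769 − (-0.0088)·4.361382 − (0.5844/3.5172)·4.245192 = -0.290079
denominator = 1 − 4.361382 = -3.361382
p = -0.290079 / -3.361382 = 0.0863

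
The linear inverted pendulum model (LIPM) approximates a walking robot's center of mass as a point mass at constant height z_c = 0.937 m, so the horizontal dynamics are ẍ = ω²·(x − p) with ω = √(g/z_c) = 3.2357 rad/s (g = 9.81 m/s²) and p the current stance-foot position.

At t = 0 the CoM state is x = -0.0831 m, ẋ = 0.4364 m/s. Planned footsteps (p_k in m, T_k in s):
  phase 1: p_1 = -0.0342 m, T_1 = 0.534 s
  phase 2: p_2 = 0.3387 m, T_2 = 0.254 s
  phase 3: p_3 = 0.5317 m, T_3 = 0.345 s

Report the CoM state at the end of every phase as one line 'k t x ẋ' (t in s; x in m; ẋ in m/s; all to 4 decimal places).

1 0.5340 0.1914 0.8357
2 0.7880 0.3758 0.6969
3 1.1330 0.5617 0.4906

phase 1: p=-0.0342, T=0.534, ωT=1.727864, cosh=2.903140, sinh=2.725477; start (x,ẋ)=(-0.083100, 0.436400) → end (x,ẋ)=(0.191422, 0.835690)
phase 2: p=0.3387, T=0.254, ωT=0.821868, cosh=1.357177, sinh=0.917567; start (x,ẋ)=(0.191422, 0.835690) → end (x,ẋ)=(0.375800, 0.696916)
phase 3: p=0.5317, T=0.345, ωT=1.116316, cosh=1.690535, sinh=1.363051; start (x,ẋ)=(0.375800, 0.696916) → end (x,ẋ)=(0.561724, 0.490576)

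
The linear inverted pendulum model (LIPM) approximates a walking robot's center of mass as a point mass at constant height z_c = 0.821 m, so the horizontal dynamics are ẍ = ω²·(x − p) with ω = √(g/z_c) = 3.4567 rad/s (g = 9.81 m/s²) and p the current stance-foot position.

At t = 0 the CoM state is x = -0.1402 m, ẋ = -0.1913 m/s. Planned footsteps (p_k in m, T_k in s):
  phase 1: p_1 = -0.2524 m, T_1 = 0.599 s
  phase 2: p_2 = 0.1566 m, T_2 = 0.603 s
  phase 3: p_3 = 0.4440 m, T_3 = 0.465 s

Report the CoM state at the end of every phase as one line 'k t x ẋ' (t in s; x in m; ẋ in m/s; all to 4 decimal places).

phase 1: p=-0.2524, T=0.599, ωT=2.070563, cosh=4.027702, sinh=3.901587; start (x,ẋ)=(-0.140200, -0.191300) → end (x,ẋ)=(-0.016413, 0.742699)
phase 2: p=0.1566, T=0.603, ωT=2.084390, cosh=4.082035, sinh=3.957652; start (x,ẋ)=(-0.016413, 0.742699) → end (x,ẋ)=(0.300688, 0.664837)
phase 3: p=0.4440, T=0.465, ωT=1.607366, cosh=2.595032, sinh=2.394617; start (x,ẋ)=(0.300688, 0.664837) → end (x,ẋ)=(0.532665, 0.539015)

1 0.5990 -0.0164 0.7427
2 1.2020 0.3007 0.6648
3 1.6670 0.5327 0.5390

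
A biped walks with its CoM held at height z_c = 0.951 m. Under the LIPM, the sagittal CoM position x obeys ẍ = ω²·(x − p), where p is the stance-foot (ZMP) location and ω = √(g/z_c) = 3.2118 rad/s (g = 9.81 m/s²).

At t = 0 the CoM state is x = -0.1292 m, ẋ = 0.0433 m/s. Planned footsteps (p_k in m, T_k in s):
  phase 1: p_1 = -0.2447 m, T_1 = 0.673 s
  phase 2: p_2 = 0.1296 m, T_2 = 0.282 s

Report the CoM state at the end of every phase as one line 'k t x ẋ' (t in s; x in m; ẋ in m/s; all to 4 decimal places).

1 0.6730 0.3212 1.7800
2 0.9550 0.9788 3.1983

phase 1: p=-0.2447, T=0.673, ωT=2.161541, cosh=4.399831, sinh=4.284683; start (x,ẋ)=(-0.129200, 0.043300) → end (x,ẋ)=(0.321245, 1.779971)
phase 2: p=0.1296, T=0.282, ωT=0.905728, cosh=1.438989, sinh=1.034742; start (x,ẋ)=(0.321245, 1.779971) → end (x,ẋ)=(0.978826, 3.198268)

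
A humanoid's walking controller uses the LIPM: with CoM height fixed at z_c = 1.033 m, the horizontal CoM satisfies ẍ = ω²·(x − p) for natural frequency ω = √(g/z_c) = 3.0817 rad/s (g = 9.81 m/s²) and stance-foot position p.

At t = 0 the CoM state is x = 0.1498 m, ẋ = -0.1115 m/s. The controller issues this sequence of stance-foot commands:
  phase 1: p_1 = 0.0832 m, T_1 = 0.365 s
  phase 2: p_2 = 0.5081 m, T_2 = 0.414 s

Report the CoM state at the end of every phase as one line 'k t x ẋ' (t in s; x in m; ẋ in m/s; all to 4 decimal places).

phase 1: p=0.0832, T=0.365, ωT=1.124821, cosh=1.702187, sinh=1.377477; start (x,ẋ)=(0.149800, -0.111500) → end (x,ẋ)=(0.146727, 0.092921)
phase 2: p=0.5081, T=0.414, ωT=1.275824, cosh=1.930426, sinh=1.651225; start (x,ẋ)=(0.146727, 0.092921) → end (x,ẋ)=(-0.139716, -1.659499)

1 0.3650 0.1467 0.0929
2 0.7790 -0.1397 -1.6595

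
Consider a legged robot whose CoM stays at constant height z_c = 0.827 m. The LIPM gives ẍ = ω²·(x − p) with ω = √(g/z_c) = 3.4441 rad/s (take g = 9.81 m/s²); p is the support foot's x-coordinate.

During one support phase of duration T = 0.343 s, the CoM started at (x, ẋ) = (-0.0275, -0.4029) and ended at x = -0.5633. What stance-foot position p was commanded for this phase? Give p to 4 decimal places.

p = 0.4364

ωT = 3.4441·0.343 = 1.181326; cosh(ωT) = 1.782782, sinh(ωT) = 1.475911
x(T) = p + (x₀−p)·cosh(ωT) + (ẋ₀/ω)·sinh(ωT) ⇒ p·(1 − cosh) = x(T) − x₀·cosh − (ẋ₀/ω)·sinh
numerator   = -0.5633 − (-0.0275)·1.782782 − (-0.4029/3.4441)·1.475911 = -0.341617
denominator = 1 − 1.782782 = -0.782782
p = -0.341617 / -0.782782 = 0.4364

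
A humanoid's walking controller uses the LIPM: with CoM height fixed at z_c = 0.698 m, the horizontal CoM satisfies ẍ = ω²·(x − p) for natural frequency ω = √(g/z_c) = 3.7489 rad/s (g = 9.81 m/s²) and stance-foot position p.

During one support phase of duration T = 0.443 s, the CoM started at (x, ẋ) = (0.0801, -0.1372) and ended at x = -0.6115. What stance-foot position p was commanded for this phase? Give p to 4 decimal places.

ωT = 3.7489·0.443 = 1.660763; cosh(ωT) = 2.726659, sinh(ωT) = 2.536665
x(T) = p + (x₀−p)·cosh(ωT) + (ẋ₀/ω)·sinh(ωT) ⇒ p·(1 − cosh) = x(T) − x₀·cosh − (ẋ₀/ω)·sinh
numerator   = -0.6115 − (0.0801)·2.726659 − (-0.1372/3.7489)·2.536665 = -0.737070
denominator = 1 − 2.726659 = -1.726659
p = -0.737070 / -1.726659 = 0.4269

p = 0.4269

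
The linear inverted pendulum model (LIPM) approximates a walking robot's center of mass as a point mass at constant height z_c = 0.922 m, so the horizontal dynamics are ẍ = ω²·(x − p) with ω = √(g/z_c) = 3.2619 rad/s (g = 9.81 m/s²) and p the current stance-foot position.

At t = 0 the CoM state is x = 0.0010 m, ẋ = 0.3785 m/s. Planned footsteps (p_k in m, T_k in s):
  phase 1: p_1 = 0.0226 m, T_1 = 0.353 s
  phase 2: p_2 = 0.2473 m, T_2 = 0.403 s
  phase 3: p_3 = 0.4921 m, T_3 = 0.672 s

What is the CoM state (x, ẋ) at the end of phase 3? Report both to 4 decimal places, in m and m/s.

x = 0.6116, ẋ = 0.5051

phase 1: p=0.0226, T=0.353, ωT=1.151451, cosh=1.739478, sinh=1.423300; start (x,ẋ)=(0.001000, 0.378500) → end (x,ẋ)=(0.150182, 0.558111)
phase 2: p=0.2473, T=0.403, ωT=1.314546, cosh=1.995828, sinh=1.727231; start (x,ẋ)=(0.150182, 0.558111) → end (x,ẋ)=(0.348999, 0.566726)
phase 3: p=0.4921, T=0.672, ωT=2.191997, cosh=4.532383, sinh=4.420690; start (x,ẋ)=(0.348999, 0.566726) → end (x,ẋ)=(0.611567, 0.505125)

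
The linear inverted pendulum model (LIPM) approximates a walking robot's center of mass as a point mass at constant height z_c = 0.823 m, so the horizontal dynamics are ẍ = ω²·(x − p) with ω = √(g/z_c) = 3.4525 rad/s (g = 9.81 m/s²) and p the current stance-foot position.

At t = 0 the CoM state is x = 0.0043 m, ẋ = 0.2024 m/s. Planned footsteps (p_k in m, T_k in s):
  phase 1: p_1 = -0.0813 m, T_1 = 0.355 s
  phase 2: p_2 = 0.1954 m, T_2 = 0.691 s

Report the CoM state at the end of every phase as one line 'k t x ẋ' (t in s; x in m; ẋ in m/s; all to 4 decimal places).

phase 1: p=-0.0813, T=0.355, ωT=1.225637, cosh=1.849954, sinh=1.556383; start (x,ẋ)=(0.004300, 0.202400) → end (x,ẋ)=(0.168298, 0.834395)
phase 2: p=0.1954, T=0.691, ωT=2.385677, cosh=5.479224, sinh=5.387198; start (x,ẋ)=(0.168298, 0.834395) → end (x,ẋ)=(1.348870, 4.067753)

1 0.3550 0.1683 0.8344
2 1.0460 1.3489 4.0678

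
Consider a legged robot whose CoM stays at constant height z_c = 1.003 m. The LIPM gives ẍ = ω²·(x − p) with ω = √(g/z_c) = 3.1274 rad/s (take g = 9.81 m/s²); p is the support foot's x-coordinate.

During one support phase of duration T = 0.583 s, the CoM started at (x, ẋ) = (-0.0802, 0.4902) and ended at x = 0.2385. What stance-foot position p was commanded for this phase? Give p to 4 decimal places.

p = -0.0095

ωT = 3.1274·0.583 = 1.823274; cosh(ωT) = 3.176798, sinh(ωT) = 3.015302
x(T) = p + (x₀−p)·cosh(ωT) + (ẋ₀/ω)·sinh(ωT) ⇒ p·(1 − cosh) = x(T) − x₀·cosh − (ẋ₀/ω)·sinh
numerator   = 0.2385 − (-0.0802)·3.176798 − (0.4902/3.1274)·3.015302 = 0.020650
denominator = 1 − 3.176798 = -2.176798
p = 0.020650 / -2.176798 = -0.0095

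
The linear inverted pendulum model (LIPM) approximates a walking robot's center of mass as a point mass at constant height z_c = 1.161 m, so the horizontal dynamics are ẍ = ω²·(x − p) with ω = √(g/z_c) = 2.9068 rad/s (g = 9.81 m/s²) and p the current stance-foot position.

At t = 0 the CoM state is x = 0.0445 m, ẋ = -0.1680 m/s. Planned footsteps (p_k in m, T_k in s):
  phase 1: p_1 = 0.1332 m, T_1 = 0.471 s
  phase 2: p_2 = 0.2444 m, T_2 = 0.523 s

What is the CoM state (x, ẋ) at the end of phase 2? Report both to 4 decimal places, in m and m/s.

phase 1: p=0.1332, T=0.471, ωT=1.369103, cosh=2.093078, sinh=1.838743; start (x,ẋ)=(0.044500, -0.168000) → end (x,ẋ)=(-0.158727, -0.825726)
phase 2: p=0.2444, T=0.523, ωT=1.520256, cosh=2.396027, sinh=2.177371; start (x,ẋ)=(-0.158727, -0.825726) → end (x,ẋ)=(-1.340023, -4.529927)

x = -1.3400, ẋ = -4.5299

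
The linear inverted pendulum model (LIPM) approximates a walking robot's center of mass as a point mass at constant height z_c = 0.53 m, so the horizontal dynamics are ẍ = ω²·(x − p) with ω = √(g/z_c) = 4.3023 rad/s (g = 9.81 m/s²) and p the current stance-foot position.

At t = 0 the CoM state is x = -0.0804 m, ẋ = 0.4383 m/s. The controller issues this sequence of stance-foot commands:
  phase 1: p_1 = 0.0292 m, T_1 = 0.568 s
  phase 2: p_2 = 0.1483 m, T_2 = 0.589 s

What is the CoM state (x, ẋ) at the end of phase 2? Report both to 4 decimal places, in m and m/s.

phase 1: p=0.0292, T=0.568, ωT=2.443706, cosh=5.801241, sinh=5.714402; start (x,ẋ)=(-0.080400, 0.438300) → end (x,ẋ)=(-0.024457, -0.151840)
phase 2: p=0.1483, T=0.589, ωT=2.534055, cosh=6.341923, sinh=6.262587; start (x,ẋ)=(-0.024457, -0.151840) → end (x,ẋ)=(-1.168336, -5.617642)

x = -1.1683, ẋ = -5.6176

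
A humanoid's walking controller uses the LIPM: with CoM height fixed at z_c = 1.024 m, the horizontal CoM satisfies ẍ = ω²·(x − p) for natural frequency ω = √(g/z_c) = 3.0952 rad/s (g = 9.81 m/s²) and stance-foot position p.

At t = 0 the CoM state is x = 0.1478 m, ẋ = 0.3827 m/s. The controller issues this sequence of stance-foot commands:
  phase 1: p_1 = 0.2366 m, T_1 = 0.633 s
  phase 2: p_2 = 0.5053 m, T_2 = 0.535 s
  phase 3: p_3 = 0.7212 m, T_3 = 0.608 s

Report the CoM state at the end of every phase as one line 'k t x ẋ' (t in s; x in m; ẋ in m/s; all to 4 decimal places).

phase 1: p=0.2366, T=0.633, ωT=1.959262, cosh=3.617525, sinh=3.476562; start (x,ẋ)=(0.147800, 0.382700) → end (x,ẋ)=(0.345217, 0.428880)
phase 2: p=0.5053, T=0.535, ωT=1.655932, cosh=2.714437, sinh=2.523523; start (x,ẋ)=(0.345217, 0.428880) → end (x,ẋ)=(0.420431, -0.086212)
phase 3: p=0.7212, T=0.608, ωT=1.881882, cosh=3.359075, sinh=3.206772; start (x,ẋ)=(0.420431, -0.086212) → end (x,ẋ)=(-0.378426, -3.274906)

1 0.6330 0.3452 0.4289
2 1.1680 0.4204 -0.0862
3 1.7760 -0.3784 -3.2749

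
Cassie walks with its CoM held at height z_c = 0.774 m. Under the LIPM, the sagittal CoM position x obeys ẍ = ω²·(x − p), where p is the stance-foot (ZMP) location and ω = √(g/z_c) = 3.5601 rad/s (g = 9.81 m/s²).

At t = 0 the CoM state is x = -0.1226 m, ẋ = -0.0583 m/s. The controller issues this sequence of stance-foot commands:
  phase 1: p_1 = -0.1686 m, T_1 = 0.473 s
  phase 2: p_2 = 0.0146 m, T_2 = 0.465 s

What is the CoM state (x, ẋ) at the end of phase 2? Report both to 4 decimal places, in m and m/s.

x = -0.0636, ẋ = -0.1618

phase 1: p=-0.1686, T=0.473, ωT=1.683927, cosh=2.786157, sinh=2.600513; start (x,ẋ)=(-0.122600, -0.058300) → end (x,ẋ)=(-0.083023, 0.263439)
phase 2: p=0.0146, T=0.465, ωT=1.655447, cosh=2.713212, sinh=2.522205; start (x,ẋ)=(-0.083023, 0.263439) → end (x,ẋ)=(-0.063634, -0.161817)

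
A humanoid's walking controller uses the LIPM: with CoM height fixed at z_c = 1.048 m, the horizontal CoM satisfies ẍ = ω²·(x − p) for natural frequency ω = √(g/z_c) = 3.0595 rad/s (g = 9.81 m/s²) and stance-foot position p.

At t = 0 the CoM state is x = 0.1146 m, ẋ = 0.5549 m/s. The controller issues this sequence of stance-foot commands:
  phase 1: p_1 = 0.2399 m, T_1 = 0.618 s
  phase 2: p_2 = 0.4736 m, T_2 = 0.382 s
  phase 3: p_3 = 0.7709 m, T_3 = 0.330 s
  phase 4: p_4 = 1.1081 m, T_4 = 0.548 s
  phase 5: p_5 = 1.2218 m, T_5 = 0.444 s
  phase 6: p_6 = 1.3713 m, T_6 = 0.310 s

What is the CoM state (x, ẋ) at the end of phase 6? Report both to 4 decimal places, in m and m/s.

phase 1: p=0.2399, T=0.618, ωT=1.890771, cosh=3.387715, sinh=3.236759; start (x,ẋ)=(0.114600, 0.554900) → end (x,ẋ)=(0.402469, 0.639014)
phase 2: p=0.4736, T=0.382, ωT=1.168729, cosh=1.764331, sinh=1.453569; start (x,ẋ)=(0.402469, 0.639014) → end (x,ẋ)=(0.651697, 0.811098)
phase 3: p=0.7709, T=0.330, ωT=1.009635, cosh=1.554475, sinh=1.190124; start (x,ẋ)=(0.651697, 0.811098) → end (x,ẋ)=(0.901112, 0.826790)
phase 4: p=1.1081, T=0.548, ωT=1.676606, cosh=2.767192, sinh=2.580184; start (x,ẋ)=(0.901112, 0.826790) → end (x,ẋ)=(1.232587, 0.653912)
phase 5: p=1.2218, T=0.444, ωT=1.358418, cosh=2.073551, sinh=1.816484; start (x,ẋ)=(1.232587, 0.653912) → end (x,ẋ)=(1.632408, 1.415870)
phase 6: p=1.3713, T=0.310, ωT=0.948445, cosh=1.484517, sinh=1.097175; start (x,ẋ)=(1.632408, 1.415870) → end (x,ẋ)=(2.266668, 2.978373)

x = 2.2667, ẋ = 2.9784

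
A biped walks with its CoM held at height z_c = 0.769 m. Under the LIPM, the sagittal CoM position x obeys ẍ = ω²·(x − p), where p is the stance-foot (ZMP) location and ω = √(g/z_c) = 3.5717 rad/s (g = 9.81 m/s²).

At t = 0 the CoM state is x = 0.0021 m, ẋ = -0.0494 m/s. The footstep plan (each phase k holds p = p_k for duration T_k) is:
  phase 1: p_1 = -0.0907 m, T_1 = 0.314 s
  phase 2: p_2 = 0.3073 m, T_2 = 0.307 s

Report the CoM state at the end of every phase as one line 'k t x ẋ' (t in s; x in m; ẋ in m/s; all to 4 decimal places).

phase 1: p=-0.0907, T=0.314, ωT=1.121514, cosh=1.697642, sinh=1.371856; start (x,ẋ)=(0.002100, -0.049400) → end (x,ẋ)=(0.047867, 0.370843)
phase 2: p=0.3073, T=0.307, ωT=1.096512, cosh=1.663870, sinh=1.329836; start (x,ẋ)=(0.047867, 0.370843) → end (x,ẋ)=(0.013712, -0.615213)

1 0.3140 0.0479 0.3708
2 0.6210 0.0137 -0.6152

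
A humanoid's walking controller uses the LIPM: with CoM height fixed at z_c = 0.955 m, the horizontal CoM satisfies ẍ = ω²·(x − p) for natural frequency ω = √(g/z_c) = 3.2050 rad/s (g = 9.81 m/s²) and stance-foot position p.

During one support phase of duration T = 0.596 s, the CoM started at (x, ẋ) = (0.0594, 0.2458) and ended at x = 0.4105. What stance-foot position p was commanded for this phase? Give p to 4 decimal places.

p = 0.0195

ωT = 3.2050·0.596 = 1.910180; cosh(ωT) = 3.451179, sinh(ωT) = 3.303125
x(T) = p + (x₀−p)·cosh(ωT) + (ẋ₀/ω)·sinh(ωT) ⇒ p·(1 − cosh) = x(T) − x₀·cosh − (ẋ₀/ω)·sinh
numerator   = 0.4105 − (0.0594)·3.451179 − (0.2458/3.2050)·3.303125 = -0.047826
denominator = 1 − 3.451179 = -2.451179
p = -0.047826 / -2.451179 = 0.0195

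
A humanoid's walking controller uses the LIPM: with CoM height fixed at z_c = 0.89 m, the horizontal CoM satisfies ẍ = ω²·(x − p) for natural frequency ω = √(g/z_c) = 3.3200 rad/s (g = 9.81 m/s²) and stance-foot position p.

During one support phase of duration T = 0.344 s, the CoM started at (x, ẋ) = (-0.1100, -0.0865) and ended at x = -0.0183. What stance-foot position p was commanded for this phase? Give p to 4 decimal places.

p = -0.2868

ωT = 3.3200·0.344 = 1.142080; cosh(ωT) = 1.726217, sinh(ωT) = 1.407062
x(T) = p + (x₀−p)·cosh(ωT) + (ẋ₀/ω)·sinh(ωT) ⇒ p·(1 − cosh) = x(T) − x₀·cosh − (ẋ₀/ω)·sinh
numerator   = -0.0183 − (-0.1100)·1.726217 − (-0.0865/3.3200)·1.407062 = 0.208244
denominator = 1 − 1.726217 = -0.726217
p = 0.208244 / -0.726217 = -0.2868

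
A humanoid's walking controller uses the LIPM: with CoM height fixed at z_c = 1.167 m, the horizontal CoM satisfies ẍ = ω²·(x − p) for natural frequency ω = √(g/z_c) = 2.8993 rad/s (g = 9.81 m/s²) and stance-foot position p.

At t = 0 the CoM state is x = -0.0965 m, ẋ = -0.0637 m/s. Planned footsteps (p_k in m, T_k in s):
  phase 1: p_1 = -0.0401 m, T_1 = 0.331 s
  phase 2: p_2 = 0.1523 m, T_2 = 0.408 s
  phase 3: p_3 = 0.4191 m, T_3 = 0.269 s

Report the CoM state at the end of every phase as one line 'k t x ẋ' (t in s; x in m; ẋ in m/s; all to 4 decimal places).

phase 1: p=-0.0401, T=0.331, ωT=0.959668, cosh=1.496925, sinh=1.113905; start (x,ẋ)=(-0.096500, -0.063700) → end (x,ẋ)=(-0.149000, -0.277500)
phase 2: p=0.1523, T=0.408, ωT=1.182914, cosh=1.785129, sinh=1.478744; start (x,ẋ)=(-0.149000, -0.277500) → end (x,ẋ)=(-0.527094, -1.787144)
phase 3: p=0.4191, T=0.269, ωT=0.779912, cosh=1.319863, sinh=0.861417; start (x,ẋ)=(-0.527094, -1.787144) → end (x,ẋ)=(-1.360729, -4.721910)

1 0.3310 -0.1490 -0.2775
2 0.7390 -0.5271 -1.7871
3 1.0080 -1.3607 -4.7219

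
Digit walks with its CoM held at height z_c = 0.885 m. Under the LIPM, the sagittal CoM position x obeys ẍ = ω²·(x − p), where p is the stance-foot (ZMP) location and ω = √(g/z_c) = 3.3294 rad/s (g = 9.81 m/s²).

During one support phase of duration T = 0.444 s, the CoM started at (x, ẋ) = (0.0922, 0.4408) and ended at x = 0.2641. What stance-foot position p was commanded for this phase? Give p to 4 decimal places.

p = 0.1713

ωT = 3.3294·0.444 = 1.478254; cosh(ωT) = 2.306658, sinh(ωT) = 2.078622
x(T) = p + (x₀−p)·cosh(ωT) + (ẋ₀/ω)·sinh(ωT) ⇒ p·(1 − cosh) = x(T) − x₀·cosh − (ẋ₀/ω)·sinh
numerator   = 0.2641 − (0.0922)·2.306658 − (0.4408/3.3294)·2.078622 = -0.223776
denominator = 1 − 2.306658 = -1.306658
p = -0.223776 / -1.306658 = 0.1713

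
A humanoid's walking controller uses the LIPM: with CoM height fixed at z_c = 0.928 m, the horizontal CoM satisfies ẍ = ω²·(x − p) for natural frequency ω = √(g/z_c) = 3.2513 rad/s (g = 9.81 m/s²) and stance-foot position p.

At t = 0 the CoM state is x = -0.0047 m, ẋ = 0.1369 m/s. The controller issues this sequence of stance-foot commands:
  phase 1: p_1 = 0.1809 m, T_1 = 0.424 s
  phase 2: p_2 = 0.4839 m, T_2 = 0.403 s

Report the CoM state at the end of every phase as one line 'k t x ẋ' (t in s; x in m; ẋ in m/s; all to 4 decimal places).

1 0.4240 -0.1326 -0.8326
2 0.8270 -1.1821 -5.1005

phase 1: p=0.1809, T=0.424, ωT=1.378551, cosh=2.110545, sinh=1.858602; start (x,ẋ)=(-0.004700, 0.136900) → end (x,ẋ)=(-0.132558, -0.832623)
phase 2: p=0.4839, T=0.403, ωT=1.310274, cosh=1.988468, sinh=1.718721; start (x,ẋ)=(-0.132558, -0.832623) → end (x,ẋ)=(-1.182054, -5.100463)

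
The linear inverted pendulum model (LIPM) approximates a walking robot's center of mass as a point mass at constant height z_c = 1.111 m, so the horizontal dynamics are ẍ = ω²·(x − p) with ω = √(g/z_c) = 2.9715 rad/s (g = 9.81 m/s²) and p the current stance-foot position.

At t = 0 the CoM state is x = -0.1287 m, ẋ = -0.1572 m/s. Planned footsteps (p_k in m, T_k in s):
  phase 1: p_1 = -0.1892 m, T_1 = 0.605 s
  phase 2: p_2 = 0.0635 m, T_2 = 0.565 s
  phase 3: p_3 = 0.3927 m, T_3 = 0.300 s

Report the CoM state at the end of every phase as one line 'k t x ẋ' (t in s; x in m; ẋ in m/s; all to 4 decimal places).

phase 1: p=-0.1892, T=0.605, ωT=1.797757, cosh=3.100883, sinh=2.935213; start (x,ẋ)=(-0.128700, -0.157200) → end (x,ẋ)=(-0.156877, 0.040221)
phase 2: p=0.0635, T=0.565, ωT=1.678897, cosh=2.773112, sinh=2.586532; start (x,ẋ)=(-0.156877, 0.040221) → end (x,ẋ)=(-0.512619, -1.582252)
phase 3: p=0.3927, T=0.300, ωT=0.891450, cosh=1.424362, sinh=1.014301; start (x,ẋ)=(-0.512619, -1.582252) → end (x,ẋ)=(-1.436893, -4.982328)

1 0.6050 -0.1569 0.0402
2 1.1700 -0.5126 -1.5823
3 1.4700 -1.4369 -4.9823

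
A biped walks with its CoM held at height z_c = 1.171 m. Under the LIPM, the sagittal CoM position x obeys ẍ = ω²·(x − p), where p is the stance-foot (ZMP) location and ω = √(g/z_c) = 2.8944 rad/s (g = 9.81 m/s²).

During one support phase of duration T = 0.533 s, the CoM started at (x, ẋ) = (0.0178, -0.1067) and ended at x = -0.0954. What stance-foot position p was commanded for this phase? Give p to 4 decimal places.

p = 0.0392

ωT = 2.8944·0.533 = 1.542715; cosh(ωT) = 2.445536, sinh(ωT) = 2.231736
x(T) = p + (x₀−p)·cosh(ωT) + (ẋ₀/ω)·sinh(ωT) ⇒ p·(1 − cosh) = x(T) − x₀·cosh − (ẋ₀/ω)·sinh
numerator   = -0.0954 − (0.0178)·2.445536 − (-0.1067/2.8944)·2.231736 = -0.056659
denominator = 1 − 2.445536 = -1.445536
p = -0.056659 / -1.445536 = 0.0392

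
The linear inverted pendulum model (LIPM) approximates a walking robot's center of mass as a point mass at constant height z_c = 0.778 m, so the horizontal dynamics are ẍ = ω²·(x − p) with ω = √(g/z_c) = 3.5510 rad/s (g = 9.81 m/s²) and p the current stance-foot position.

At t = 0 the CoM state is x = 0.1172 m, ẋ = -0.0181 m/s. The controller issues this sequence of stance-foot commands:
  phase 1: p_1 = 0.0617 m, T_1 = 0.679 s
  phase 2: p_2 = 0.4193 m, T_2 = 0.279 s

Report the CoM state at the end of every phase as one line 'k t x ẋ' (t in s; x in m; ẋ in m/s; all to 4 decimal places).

1 0.6790 0.3453 0.9879
2 0.9580 0.6289 1.2087

phase 1: p=0.0617, T=0.679, ωT=2.411129, cosh=5.618126, sinh=5.528412; start (x,ẋ)=(0.117200, -0.018100) → end (x,ẋ)=(0.345327, 0.987854)
phase 2: p=0.4193, T=0.279, ωT=0.990729, cosh=1.532252, sinh=1.160946; start (x,ẋ)=(0.345327, 0.987854) → end (x,ẋ)=(0.628918, 1.208685)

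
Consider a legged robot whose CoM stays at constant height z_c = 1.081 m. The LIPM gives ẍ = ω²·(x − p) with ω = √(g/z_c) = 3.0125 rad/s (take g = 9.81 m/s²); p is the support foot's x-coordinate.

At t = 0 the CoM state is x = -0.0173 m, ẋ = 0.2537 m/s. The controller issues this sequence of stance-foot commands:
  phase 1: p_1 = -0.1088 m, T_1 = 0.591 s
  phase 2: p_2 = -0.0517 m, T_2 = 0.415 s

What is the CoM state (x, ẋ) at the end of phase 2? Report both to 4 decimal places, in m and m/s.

phase 1: p=-0.1088, T=0.591, ωT=1.780388, cosh=3.050364, sinh=2.881791; start (x,ẋ)=(-0.017300, 0.253700) → end (x,ẋ)=(0.413001, 1.568225)
phase 2: p=-0.0517, T=0.415, ωT=1.250188, cosh=1.888724, sinh=1.602273; start (x,ẋ)=(0.413001, 1.568225) → end (x,ẋ)=(1.660091, 5.204983)

x = 1.6601, ẋ = 5.2050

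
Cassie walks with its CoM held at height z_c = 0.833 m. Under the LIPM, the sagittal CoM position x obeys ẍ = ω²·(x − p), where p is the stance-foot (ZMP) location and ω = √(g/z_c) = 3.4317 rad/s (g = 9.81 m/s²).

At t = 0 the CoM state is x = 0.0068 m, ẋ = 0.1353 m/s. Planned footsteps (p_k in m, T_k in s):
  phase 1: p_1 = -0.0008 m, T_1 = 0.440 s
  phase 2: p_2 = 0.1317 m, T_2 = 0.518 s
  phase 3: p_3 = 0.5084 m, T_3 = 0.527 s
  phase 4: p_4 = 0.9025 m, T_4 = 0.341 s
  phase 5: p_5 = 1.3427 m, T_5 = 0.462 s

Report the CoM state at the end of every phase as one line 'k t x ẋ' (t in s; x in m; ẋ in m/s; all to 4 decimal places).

phase 1: p=-0.0008, T=0.440, ωT=1.509948, cosh=2.373708, sinh=2.152787; start (x,ẋ)=(0.006800, 0.135300) → end (x,ẋ)=(0.102117, 0.377309)
phase 2: p=0.1317, T=0.518, ωT=1.777621, cosh=3.042402, sinh=2.873362; start (x,ẋ)=(0.102117, 0.377309) → end (x,ẋ)=(0.357618, 0.856224)
phase 3: p=0.5084, T=0.527, ωT=1.808506, cosh=3.132612, sinh=2.968713; start (x,ẋ)=(0.357618, 0.856224) → end (x,ẋ)=(0.776765, 1.146091)
phase 4: p=0.9025, T=0.341, ωT=1.170210, cosh=1.766485, sinh=1.456183; start (x,ẋ)=(0.776765, 1.146091) → end (x,ẋ)=(1.166716, 1.396234)
phase 5: p=1.3427, T=0.462, ωT=1.585445, cosh=2.543161, sinh=2.338304; start (x,ẋ)=(1.166716, 1.396234) → end (x,ẋ)=(1.846515, 2.138688)

1 0.4400 0.1021 0.3773
2 0.9580 0.3576 0.8562
3 1.4850 0.7768 1.1461
4 1.8260 1.1667 1.3962
5 2.2880 1.8465 2.1387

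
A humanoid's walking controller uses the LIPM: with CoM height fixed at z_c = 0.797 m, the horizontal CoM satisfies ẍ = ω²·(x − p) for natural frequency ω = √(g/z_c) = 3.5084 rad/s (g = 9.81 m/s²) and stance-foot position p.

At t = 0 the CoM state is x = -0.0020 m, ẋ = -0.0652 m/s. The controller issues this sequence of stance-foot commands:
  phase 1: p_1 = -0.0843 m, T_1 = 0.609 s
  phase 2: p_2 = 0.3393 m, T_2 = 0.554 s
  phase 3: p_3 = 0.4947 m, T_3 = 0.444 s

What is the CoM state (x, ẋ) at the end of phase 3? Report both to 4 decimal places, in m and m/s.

x = 2.0286, ẋ = 5.5398

phase 1: p=-0.0843, T=0.609, ωT=2.136616, cosh=4.294387, sinh=4.176334; start (x,ẋ)=(-0.002000, -0.065200) → end (x,ẋ)=(0.191515, 0.925886)
phase 2: p=0.3393, T=0.554, ωT=1.943654, cosh=3.563701, sinh=3.420521; start (x,ẋ)=(0.191515, 0.925886) → end (x,ẋ)=(0.715333, 1.526081)
phase 3: p=0.4947, T=0.444, ωT=1.557730, cosh=2.479321, sinh=2.268708; start (x,ẋ)=(0.715333, 1.526081) → end (x,ẋ)=(2.028562, 5.539785)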